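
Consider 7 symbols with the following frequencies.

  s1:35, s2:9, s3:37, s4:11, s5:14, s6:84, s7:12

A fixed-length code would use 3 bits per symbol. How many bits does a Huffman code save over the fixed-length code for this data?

122

Fixed-length: 3 bits × 202 symbols = 606 bits.
Huffman merges:
merge s2(9) and s4(11): 20
merge s7(12) and s5(14): 26
merge 20 and 26: 46
merge s1(35) and s3(37): 72
merge 46 and 72: 118
merge s6(84) and 118: 202
Huffman total = 20 + 26 + 46 + 72 + 118 + 202 = 484 bits.
Saving = 606 − 484 = 122 bits.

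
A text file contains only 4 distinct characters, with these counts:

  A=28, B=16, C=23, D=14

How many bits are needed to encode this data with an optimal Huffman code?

162

Greedily combine the two least-frequent nodes:
D(14) + B(16) → 30
C(23) + A(28) → 51
30 + 51 → 81
Total encoded bits = sum of merged weights = 30 + 51 + 81 = 162.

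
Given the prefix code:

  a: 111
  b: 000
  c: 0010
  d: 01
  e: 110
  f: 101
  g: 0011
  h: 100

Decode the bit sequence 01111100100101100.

Read left to right; each codeword is recognised as soon as it completes (prefix code):
  01→d | 111→a | 100→h | 100→h | 101→f | 100→h
Decoded message: dahhfh

dahhfh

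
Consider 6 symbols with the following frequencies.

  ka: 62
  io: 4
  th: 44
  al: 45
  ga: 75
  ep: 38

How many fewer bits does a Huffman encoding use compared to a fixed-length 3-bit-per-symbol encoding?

140

Fixed-length: 3 bits × 268 symbols = 804 bits.
Huffman merges:
io(4) + ep(38) → 42
42 + th(44) → 86
al(45) + ka(62) → 107
ga(75) + 86 → 161
107 + 161 → 268
Huffman total = 42 + 86 + 107 + 161 + 268 = 664 bits.
Saving = 804 − 664 = 140 bits.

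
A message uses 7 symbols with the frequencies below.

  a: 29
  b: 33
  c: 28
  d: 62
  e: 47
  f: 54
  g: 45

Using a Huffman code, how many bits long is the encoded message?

Build the Huffman tree bottom-up:
combine c(28), a(29) → 57
combine b(33), g(45) → 78
combine e(47), f(54) → 101
combine 57, d(62) → 119
combine 78, 101 → 179
combine 119, 179 → 298
Total encoded bits = sum of merged weights = 57 + 78 + 101 + 119 + 179 + 298 = 832.

832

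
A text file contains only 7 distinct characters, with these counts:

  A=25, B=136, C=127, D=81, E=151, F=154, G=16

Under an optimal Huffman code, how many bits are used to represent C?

3

Build the tree from the bottom:
merge G(16) and A(25): 41
merge 41 and D(81): 122
merge 122 and C(127): 249
merge B(136) and E(151): 287
merge F(154) and 249: 403
merge 287 and 403: 690
The subtree containing C is merged 3 times, so code length = 3.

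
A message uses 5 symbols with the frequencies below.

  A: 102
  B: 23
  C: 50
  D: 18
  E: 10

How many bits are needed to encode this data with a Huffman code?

Build the Huffman tree bottom-up:
E(10) + D(18) → 28
B(23) + 28 → 51
C(50) + 51 → 101
101 + A(102) → 203
Total encoded bits = sum of merged weights = 28 + 51 + 101 + 203 = 383.

383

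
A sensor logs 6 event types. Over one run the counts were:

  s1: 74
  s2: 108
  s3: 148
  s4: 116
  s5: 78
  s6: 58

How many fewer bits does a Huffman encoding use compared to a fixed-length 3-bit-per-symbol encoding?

264

Fixed-length: 3 bits × 582 symbols = 1746 bits.
Huffman merges:
s6(58) + s1(74) → 132
s5(78) + s2(108) → 186
s4(116) + 132 → 248
s3(148) + 186 → 334
248 + 334 → 582
Huffman total = 132 + 186 + 248 + 334 + 582 = 1482 bits.
Saving = 1746 − 1482 = 264 bits.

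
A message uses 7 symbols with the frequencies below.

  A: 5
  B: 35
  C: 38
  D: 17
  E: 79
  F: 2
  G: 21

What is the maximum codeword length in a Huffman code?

Merge the two lowest-weight nodes at each step:
combine F(2), A(5) → 7
combine 7, D(17) → 24
combine G(21), 24 → 45
combine B(35), C(38) → 73
combine 45, 73 → 118
combine E(79), 118 → 197
The first pair merged (F, A) ends up deepest, at depth 5.

5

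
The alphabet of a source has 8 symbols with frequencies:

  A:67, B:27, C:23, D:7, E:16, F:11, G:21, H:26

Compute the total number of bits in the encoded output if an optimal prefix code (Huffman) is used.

545

Greedily combine the two least-frequent nodes:
merge D(7) and F(11): 18
merge E(16) and 18: 34
merge G(21) and C(23): 44
merge H(26) and B(27): 53
merge 34 and 44: 78
merge 53 and A(67): 120
merge 78 and 120: 198
Each symbol's bit-cost is frequency × depth; summing gives 545 bits (equivalently 18 + 34 + 44 + 53 + 78 + 120 + 198).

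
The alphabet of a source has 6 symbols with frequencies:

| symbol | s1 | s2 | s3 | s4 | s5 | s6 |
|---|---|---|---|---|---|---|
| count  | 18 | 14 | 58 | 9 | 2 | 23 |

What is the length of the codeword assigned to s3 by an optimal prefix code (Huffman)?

Repeatedly merge the two smallest:
combine s5(2), s4(9) → 11
combine 11, s2(14) → 25
combine s1(18), s6(23) → 41
combine 25, 41 → 66
combine s3(58), 66 → 124
s3 is merged only at the final step, so code length = 1.

1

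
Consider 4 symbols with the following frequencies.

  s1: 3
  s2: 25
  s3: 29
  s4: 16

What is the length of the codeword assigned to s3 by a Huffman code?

Build the tree from the bottom:
s1(3) + s4(16) → 19
19 + s2(25) → 44
s3(29) + 44 → 73
s3 sits one level below the root: a 1-bit codeword.

1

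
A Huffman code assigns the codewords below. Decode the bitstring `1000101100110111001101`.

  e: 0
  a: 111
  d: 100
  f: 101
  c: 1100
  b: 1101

Read left to right; each codeword is recognised as soon as it completes (prefix code):
  100→d | 0→e | 101→f | 100→d | 1101→b | 1100→c | 1101→b
Decoded message: defdbcb

defdbcb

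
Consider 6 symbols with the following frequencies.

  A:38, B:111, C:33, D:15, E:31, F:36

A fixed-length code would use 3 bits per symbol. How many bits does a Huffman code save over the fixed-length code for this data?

Fixed-length: 3 bits × 264 symbols = 792 bits.
Huffman merges:
merge D(15) and E(31): 46
merge C(33) and F(36): 69
merge A(38) and 46: 84
merge 69 and 84: 153
merge B(111) and 153: 264
Huffman total = 46 + 69 + 84 + 153 + 264 = 616 bits.
Saving = 792 − 616 = 176 bits.

176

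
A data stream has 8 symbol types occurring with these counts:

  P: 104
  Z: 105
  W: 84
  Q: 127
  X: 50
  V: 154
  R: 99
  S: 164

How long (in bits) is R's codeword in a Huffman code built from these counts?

3

Repeatedly merge the two smallest:
merge X(50) and W(84): 134
merge R(99) and P(104): 203
merge Z(105) and Q(127): 232
merge 134 and V(154): 288
merge S(164) and 203: 367
merge 232 and 288: 520
merge 367 and 520: 887
R's leaf is at depth 3, giving a 3-bit codeword.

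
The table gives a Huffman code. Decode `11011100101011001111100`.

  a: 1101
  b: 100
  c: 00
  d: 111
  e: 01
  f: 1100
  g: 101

Read left to right; each codeword is recognised as soon as it completes (prefix code):
  1101→a | 1100→f | 101→g | 01→e | 100→b | 111→d | 1100→f
Decoded message: afgebdf

afgebdf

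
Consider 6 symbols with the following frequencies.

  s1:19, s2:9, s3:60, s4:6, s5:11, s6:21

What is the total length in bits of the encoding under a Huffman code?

Build the Huffman tree bottom-up:
s4(6) + s2(9) → 15
s5(11) + 15 → 26
s1(19) + s6(21) → 40
26 + 40 → 66
s3(60) + 66 → 126
Total encoded bits = sum of merged weights = 15 + 26 + 40 + 66 + 126 = 273.

273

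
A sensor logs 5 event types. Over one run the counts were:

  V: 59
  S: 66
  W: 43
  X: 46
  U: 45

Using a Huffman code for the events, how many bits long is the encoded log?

Merge the two smallest weights repeatedly:
merge W(43) and U(45): 88
merge X(46) and V(59): 105
merge S(66) and 88: 154
merge 105 and 154: 259
Each symbol's bit-cost is frequency × depth; summing gives 606 bits (equivalently 88 + 105 + 154 + 259).

606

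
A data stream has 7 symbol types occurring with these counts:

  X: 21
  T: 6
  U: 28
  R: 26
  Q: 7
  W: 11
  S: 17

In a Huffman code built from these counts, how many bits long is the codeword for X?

3

Repeatedly merge the two smallest:
merge T(6) and Q(7): 13
merge W(11) and 13: 24
merge S(17) and X(21): 38
merge 24 and R(26): 50
merge U(28) and 38: 66
merge 50 and 66: 116
The subtree containing X is merged 3 times, so code length = 3.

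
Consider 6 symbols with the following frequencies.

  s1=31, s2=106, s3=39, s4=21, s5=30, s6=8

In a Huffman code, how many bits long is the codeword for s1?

Repeatedly merge the two smallest:
s6(8) + s4(21) → 29
29 + s5(30) → 59
s1(31) + s3(39) → 70
59 + 70 → 129
s2(106) + 129 → 235
s1's leaf is at depth 3, giving a 3-bit codeword.

3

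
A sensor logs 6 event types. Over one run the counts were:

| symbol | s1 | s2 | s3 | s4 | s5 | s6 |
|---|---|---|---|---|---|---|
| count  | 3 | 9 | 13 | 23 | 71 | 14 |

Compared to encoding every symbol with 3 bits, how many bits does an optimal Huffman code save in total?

Fixed-length: 3 bits × 133 symbols = 399 bits.
Huffman merges:
combine s1(3), s2(9) → 12
combine 12, s3(13) → 25
combine s6(14), s4(23) → 37
combine 25, 37 → 62
combine 62, s5(71) → 133
Huffman total = 12 + 25 + 37 + 62 + 133 = 269 bits.
Saving = 399 − 269 = 130 bits.

130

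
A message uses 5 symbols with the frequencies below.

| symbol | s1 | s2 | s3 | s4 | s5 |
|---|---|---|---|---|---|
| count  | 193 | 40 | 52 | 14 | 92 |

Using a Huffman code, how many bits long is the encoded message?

749

Build the Huffman tree bottom-up:
merge s4(14) and s2(40): 54
merge s3(52) and 54: 106
merge s5(92) and 106: 198
merge s1(193) and 198: 391
The encoded length is the sum of every internal node's weight: 54 + 106 + 198 + 391 = 749 bits.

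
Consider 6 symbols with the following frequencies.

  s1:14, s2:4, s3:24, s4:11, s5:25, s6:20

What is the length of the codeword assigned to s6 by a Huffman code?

2

Build the tree from the bottom:
combine s2(4), s4(11) → 15
combine s1(14), 15 → 29
combine s6(20), s3(24) → 44
combine s5(25), 29 → 54
combine 44, 54 → 98
s6 sits 2 levels below the root, so its codeword is 2 bits.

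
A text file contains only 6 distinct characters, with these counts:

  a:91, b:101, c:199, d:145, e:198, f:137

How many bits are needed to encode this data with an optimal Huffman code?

Greedily combine the two least-frequent nodes:
combine a(91), b(101) → 192
combine f(137), d(145) → 282
combine 192, e(198) → 390
combine c(199), 282 → 481
combine 390, 481 → 871
The encoded length is the sum of every internal node's weight: 192 + 282 + 390 + 481 + 871 = 2216 bits.

2216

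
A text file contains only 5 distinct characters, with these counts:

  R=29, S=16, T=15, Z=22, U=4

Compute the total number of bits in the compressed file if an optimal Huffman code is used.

Merge the two smallest weights repeatedly:
merge U(4) and T(15): 19
merge S(16) and 19: 35
merge Z(22) and R(29): 51
merge 35 and 51: 86
The encoded length is the sum of every internal node's weight: 19 + 35 + 51 + 86 = 191 bits.

191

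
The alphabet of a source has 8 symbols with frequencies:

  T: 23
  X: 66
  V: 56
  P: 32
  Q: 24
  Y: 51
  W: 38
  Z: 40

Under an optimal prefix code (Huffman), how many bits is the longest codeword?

4

Merge the two lowest-weight nodes at each step:
merge T(23) and Q(24): 47
merge P(32) and W(38): 70
merge Z(40) and 47: 87
merge Y(51) and V(56): 107
merge X(66) and 70: 136
merge 87 and 107: 194
merge 136 and 194: 330
The first pair merged (T, Q) ends up deepest, at depth 4.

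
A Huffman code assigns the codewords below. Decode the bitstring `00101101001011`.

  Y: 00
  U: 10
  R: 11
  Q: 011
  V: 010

Read left to right; each codeword is recognised as soon as it completes (prefix code):
  00→Y | 10→U | 11→R | 010→V | 010→V | 11→R
Decoded message: YURVVR

YURVVR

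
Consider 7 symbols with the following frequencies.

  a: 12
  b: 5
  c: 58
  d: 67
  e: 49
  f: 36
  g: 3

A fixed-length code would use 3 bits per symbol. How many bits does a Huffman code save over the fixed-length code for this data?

Fixed-length: 3 bits × 230 symbols = 690 bits.
Huffman merges:
g(3) + b(5) → 8
8 + a(12) → 20
20 + f(36) → 56
e(49) + 56 → 105
c(58) + d(67) → 125
105 + 125 → 230
Huffman total = 8 + 20 + 56 + 105 + 125 + 230 = 544 bits.
Saving = 690 − 544 = 146 bits.

146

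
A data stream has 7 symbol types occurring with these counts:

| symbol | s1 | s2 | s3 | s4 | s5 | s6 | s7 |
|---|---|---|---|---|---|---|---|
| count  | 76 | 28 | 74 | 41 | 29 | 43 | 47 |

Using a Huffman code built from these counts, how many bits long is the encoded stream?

921

Merge the two smallest weights repeatedly:
merge s2(28) and s5(29): 57
merge s4(41) and s6(43): 84
merge s7(47) and 57: 104
merge s3(74) and s1(76): 150
merge 84 and 104: 188
merge 150 and 188: 338
Each symbol's bit-cost is frequency × depth; summing gives 921 bits (equivalently 57 + 84 + 104 + 150 + 188 + 338).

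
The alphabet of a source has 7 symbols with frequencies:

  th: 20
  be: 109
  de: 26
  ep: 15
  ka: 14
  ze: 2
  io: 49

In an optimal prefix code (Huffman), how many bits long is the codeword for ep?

4

Huffman merges, smallest pair first:
ze(2) + ka(14) → 16
ep(15) + 16 → 31
th(20) + de(26) → 46
31 + 46 → 77
io(49) + 77 → 126
be(109) + 126 → 235
ep's leaf is at depth 4, giving a 4-bit codeword.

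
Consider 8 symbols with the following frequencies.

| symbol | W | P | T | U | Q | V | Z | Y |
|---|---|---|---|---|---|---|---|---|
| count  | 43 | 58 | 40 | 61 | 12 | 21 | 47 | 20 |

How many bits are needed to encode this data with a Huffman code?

Build the Huffman tree bottom-up:
Q(12) + Y(20) → 32
V(21) + 32 → 53
T(40) + W(43) → 83
Z(47) + 53 → 100
P(58) + U(61) → 119
83 + 100 → 183
119 + 183 → 302
Total encoded bits = sum of merged weights = 32 + 53 + 83 + 100 + 119 + 183 + 302 = 872.

872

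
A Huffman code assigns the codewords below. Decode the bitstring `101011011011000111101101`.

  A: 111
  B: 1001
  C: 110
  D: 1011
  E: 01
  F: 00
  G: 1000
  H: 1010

HCCCFADE

Read left to right; each codeword is recognised as soon as it completes (prefix code):
  1010→H | 110→C | 110→C | 110→C | 00→F | 111→A | 1011→D | 01→E
Decoded message: HCCCFADE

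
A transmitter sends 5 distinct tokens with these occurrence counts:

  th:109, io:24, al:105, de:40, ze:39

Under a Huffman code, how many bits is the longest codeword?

4

Merge the two lowest-weight nodes at each step:
merge io(24) and ze(39): 63
merge de(40) and 63: 103
merge 103 and al(105): 208
merge th(109) and 208: 317
Maximum depth reached is 4.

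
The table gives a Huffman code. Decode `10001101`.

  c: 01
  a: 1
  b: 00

abcac

Read left to right; each codeword is recognised as soon as it completes (prefix code):
  1→a | 00→b | 01→c | 1→a | 01→c
Decoded message: abcac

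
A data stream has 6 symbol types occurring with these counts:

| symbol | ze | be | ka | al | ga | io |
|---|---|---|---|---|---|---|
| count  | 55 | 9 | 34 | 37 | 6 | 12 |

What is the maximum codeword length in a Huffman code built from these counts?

4

Merge the two lowest-weight nodes at each step:
ga(6) + be(9) → 15
io(12) + 15 → 27
27 + ka(34) → 61
al(37) + ze(55) → 92
61 + 92 → 153
The rarest symbols sit at the bottom; the longest codeword is 4 bits.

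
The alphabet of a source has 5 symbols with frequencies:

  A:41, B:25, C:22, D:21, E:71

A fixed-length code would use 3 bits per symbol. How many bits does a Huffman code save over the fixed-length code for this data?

Fixed-length: 3 bits × 180 symbols = 540 bits.
Huffman merges:
D(21) + C(22) → 43
B(25) + A(41) → 66
43 + 66 → 109
E(71) + 109 → 180
Huffman total = 43 + 66 + 109 + 180 = 398 bits.
Saving = 540 − 398 = 142 bits.

142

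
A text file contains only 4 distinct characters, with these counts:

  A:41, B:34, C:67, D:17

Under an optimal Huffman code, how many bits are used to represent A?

Repeatedly merge the two smallest:
D(17) + B(34) → 51
A(41) + 51 → 92
C(67) + 92 → 159
A sits 2 levels below the root, so its codeword is 2 bits.

2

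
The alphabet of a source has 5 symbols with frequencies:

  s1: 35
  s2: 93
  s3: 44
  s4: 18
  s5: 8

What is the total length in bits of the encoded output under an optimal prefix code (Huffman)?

Merge the two smallest weights repeatedly:
merge s5(8) and s4(18): 26
merge 26 and s1(35): 61
merge s3(44) and 61: 105
merge s2(93) and 105: 198
Total encoded bits = sum of merged weights = 26 + 61 + 105 + 198 = 390.

390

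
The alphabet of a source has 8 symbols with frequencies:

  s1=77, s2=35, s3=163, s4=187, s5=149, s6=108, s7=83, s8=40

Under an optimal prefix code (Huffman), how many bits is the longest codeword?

Merge the two lowest-weight nodes at each step:
combine s2(35), s8(40) → 75
combine 75, s1(77) → 152
combine s7(83), s6(108) → 191
combine s5(149), 152 → 301
combine s3(163), s4(187) → 350
combine 191, 301 → 492
combine 350, 492 → 842
The first pair merged (s2, s8) ends up deepest, at depth 5.

5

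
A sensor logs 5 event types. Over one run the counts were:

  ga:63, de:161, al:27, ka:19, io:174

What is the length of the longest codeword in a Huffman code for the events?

Merge the two lowest-weight nodes at each step:
merge ka(19) and al(27): 46
merge 46 and ga(63): 109
merge 109 and de(161): 270
merge io(174) and 270: 444
The rarest symbols sit at the bottom; the longest codeword is 4 bits.

4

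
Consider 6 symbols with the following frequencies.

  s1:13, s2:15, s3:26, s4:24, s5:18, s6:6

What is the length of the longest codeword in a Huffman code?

3

Merge the two lowest-weight nodes at each step:
merge s6(6) and s1(13): 19
merge s2(15) and s5(18): 33
merge 19 and s4(24): 43
merge s3(26) and 33: 59
merge 43 and 59: 102
The first pair merged (s6, s1) ends up deepest, at depth 3.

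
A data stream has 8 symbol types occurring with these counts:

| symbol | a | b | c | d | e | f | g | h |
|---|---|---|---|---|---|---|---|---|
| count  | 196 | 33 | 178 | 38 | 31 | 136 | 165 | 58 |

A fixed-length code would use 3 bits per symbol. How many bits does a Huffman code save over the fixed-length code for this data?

219

Fixed-length: 3 bits × 835 symbols = 2505 bits.
Huffman merges:
e(31) + b(33) → 64
d(38) + h(58) → 96
64 + 96 → 160
f(136) + 160 → 296
g(165) + c(178) → 343
a(196) + 296 → 492
343 + 492 → 835
Huffman total = 64 + 96 + 160 + 296 + 343 + 492 + 835 = 2286 bits.
Saving = 2505 − 2286 = 219 bits.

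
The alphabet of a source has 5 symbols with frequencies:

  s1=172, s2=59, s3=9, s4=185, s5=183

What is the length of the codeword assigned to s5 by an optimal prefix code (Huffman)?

2

Repeatedly merge the two smallest:
merge s3(9) and s2(59): 68
merge 68 and s1(172): 240
merge s5(183) and s4(185): 368
merge 240 and 368: 608
The subtree containing s5 is merged 2 times, so code length = 2.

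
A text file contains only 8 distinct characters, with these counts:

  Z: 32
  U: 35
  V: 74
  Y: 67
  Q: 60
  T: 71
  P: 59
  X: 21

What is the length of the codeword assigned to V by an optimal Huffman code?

2

Repeatedly merge the two smallest:
X(21) + Z(32) → 53
U(35) + 53 → 88
P(59) + Q(60) → 119
Y(67) + T(71) → 138
V(74) + 88 → 162
119 + 138 → 257
162 + 257 → 419
V sits 2 levels below the root, so its codeword is 2 bits.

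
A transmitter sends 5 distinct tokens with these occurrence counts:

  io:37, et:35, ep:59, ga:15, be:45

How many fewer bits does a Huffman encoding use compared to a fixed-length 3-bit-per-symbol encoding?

141

Fixed-length: 3 bits × 191 symbols = 573 bits.
Huffman merges:
combine ga(15), et(35) → 50
combine io(37), be(45) → 82
combine 50, ep(59) → 109
combine 82, 109 → 191
Huffman total = 50 + 82 + 109 + 191 = 432 bits.
Saving = 573 − 432 = 141 bits.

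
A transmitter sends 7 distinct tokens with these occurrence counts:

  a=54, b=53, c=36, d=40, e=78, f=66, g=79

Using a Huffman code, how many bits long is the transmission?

Build the Huffman tree bottom-up:
c(36) + d(40) → 76
b(53) + a(54) → 107
f(66) + 76 → 142
e(78) + g(79) → 157
107 + 142 → 249
157 + 249 → 406
Total encoded bits = sum of merged weights = 76 + 107 + 142 + 157 + 249 + 406 = 1137.

1137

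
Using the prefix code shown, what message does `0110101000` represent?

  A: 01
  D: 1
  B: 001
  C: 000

Read left to right; each codeword is recognised as soon as it completes (prefix code):
  01→A | 1→D | 01→A | 01→A | 000→C
Decoded message: ADAAC

ADAAC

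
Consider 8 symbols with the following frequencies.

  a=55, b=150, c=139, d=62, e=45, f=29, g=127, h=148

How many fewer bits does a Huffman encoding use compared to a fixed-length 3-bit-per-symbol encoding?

Fixed-length: 3 bits × 755 symbols = 2265 bits.
Huffman merges:
f(29) + e(45) → 74
a(55) + d(62) → 117
74 + 117 → 191
g(127) + c(139) → 266
h(148) + b(150) → 298
191 + 266 → 457
298 + 457 → 755
Huffman total = 74 + 117 + 191 + 266 + 298 + 457 + 755 = 2158 bits.
Saving = 2265 − 2158 = 107 bits.

107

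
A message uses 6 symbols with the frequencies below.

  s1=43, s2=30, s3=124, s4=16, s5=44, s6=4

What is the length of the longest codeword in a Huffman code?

Merge the two lowest-weight nodes at each step:
s6(4) + s4(16) → 20
20 + s2(30) → 50
s1(43) + s5(44) → 87
50 + 87 → 137
s3(124) + 137 → 261
The first pair merged (s6, s4) ends up deepest, at depth 4.

4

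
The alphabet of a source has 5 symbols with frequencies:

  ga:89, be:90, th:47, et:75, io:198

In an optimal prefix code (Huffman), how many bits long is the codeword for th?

Huffman merges, smallest pair first:
combine th(47), et(75) → 122
combine ga(89), be(90) → 179
combine 122, 179 → 301
combine io(198), 301 → 499
th's leaf is at depth 3, giving a 3-bit codeword.

3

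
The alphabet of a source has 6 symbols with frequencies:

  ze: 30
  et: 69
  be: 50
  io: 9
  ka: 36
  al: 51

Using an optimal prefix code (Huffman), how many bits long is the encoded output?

604

Merge the two smallest weights repeatedly:
combine io(9), ze(30) → 39
combine ka(36), 39 → 75
combine be(50), al(51) → 101
combine et(69), 75 → 144
combine 101, 144 → 245
Each symbol's bit-cost is frequency × depth; summing gives 604 bits (equivalently 39 + 75 + 101 + 144 + 245).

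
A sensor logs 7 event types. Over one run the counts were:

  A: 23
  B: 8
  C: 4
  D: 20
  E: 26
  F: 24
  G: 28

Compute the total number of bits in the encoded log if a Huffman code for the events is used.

Greedily combine the two least-frequent nodes:
merge C(4) and B(8): 12
merge 12 and D(20): 32
merge A(23) and F(24): 47
merge E(26) and G(28): 54
merge 32 and 47: 79
merge 54 and 79: 133
Total encoded bits = sum of merged weights = 12 + 32 + 47 + 54 + 79 + 133 = 357.

357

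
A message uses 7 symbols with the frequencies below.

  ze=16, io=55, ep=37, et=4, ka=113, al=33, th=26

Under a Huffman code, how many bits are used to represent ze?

Repeatedly merge the two smallest:
merge et(4) and ze(16): 20
merge 20 and th(26): 46
merge al(33) and ep(37): 70
merge 46 and io(55): 101
merge 70 and 101: 171
merge ka(113) and 171: 284
The subtree containing ze is merged 5 times, so code length = 5.

5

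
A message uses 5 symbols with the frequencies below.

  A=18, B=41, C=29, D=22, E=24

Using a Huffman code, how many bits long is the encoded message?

308

Greedily combine the two least-frequent nodes:
merge A(18) and D(22): 40
merge E(24) and C(29): 53
merge 40 and B(41): 81
merge 53 and 81: 134
The encoded length is the sum of every internal node's weight: 40 + 53 + 81 + 134 = 308 bits.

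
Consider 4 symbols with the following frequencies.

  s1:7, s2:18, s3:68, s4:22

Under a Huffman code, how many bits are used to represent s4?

2

Huffman merges, smallest pair first:
combine s1(7), s2(18) → 25
combine s4(22), 25 → 47
combine 47, s3(68) → 115
The subtree containing s4 is merged 2 times, so code length = 2.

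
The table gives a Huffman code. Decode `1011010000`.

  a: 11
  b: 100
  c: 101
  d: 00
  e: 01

ccdd

Read left to right; each codeword is recognised as soon as it completes (prefix code):
  101→c | 101→c | 00→d | 00→d
Decoded message: ccdd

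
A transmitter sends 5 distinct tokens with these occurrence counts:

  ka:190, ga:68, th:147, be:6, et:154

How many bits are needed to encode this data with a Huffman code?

Greedily combine the two least-frequent nodes:
combine be(6), ga(68) → 74
combine 74, th(147) → 221
combine et(154), ka(190) → 344
combine 221, 344 → 565
Each symbol's bit-cost is frequency × depth; summing gives 1204 bits (equivalently 74 + 221 + 344 + 565).

1204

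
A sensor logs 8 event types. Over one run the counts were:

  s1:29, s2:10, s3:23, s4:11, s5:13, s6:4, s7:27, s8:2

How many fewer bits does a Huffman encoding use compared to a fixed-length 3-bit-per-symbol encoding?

Fixed-length: 3 bits × 119 symbols = 357 bits.
Huffman merges:
combine s8(2), s6(4) → 6
combine 6, s2(10) → 16
combine s4(11), s5(13) → 24
combine 16, s3(23) → 39
combine 24, s7(27) → 51
combine s1(29), 39 → 68
combine 51, 68 → 119
Huffman total = 6 + 16 + 24 + 39 + 51 + 68 + 119 = 323 bits.
Saving = 357 − 323 = 34 bits.

34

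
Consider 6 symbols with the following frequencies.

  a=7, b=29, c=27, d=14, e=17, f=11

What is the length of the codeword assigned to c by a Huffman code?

2

Build the tree from the bottom:
a(7) + f(11) → 18
d(14) + e(17) → 31
18 + c(27) → 45
b(29) + 31 → 60
45 + 60 → 105
c sits 2 levels below the root, so its codeword is 2 bits.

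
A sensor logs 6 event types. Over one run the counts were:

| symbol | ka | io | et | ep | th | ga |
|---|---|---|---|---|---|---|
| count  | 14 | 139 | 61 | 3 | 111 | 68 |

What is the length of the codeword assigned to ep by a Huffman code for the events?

4

Build the tree from the bottom:
merge ep(3) and ka(14): 17
merge 17 and et(61): 78
merge ga(68) and 78: 146
merge th(111) and io(139): 250
merge 146 and 250: 396
ep sits 4 levels below the root, so its codeword is 4 bits.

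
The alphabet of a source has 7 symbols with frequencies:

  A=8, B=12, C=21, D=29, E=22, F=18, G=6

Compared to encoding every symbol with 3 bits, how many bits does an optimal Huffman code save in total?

Fixed-length: 3 bits × 116 symbols = 348 bits.
Huffman merges:
combine G(6), A(8) → 14
combine B(12), 14 → 26
combine F(18), C(21) → 39
combine E(22), 26 → 48
combine D(29), 39 → 68
combine 48, 68 → 116
Huffman total = 14 + 26 + 39 + 48 + 68 + 116 = 311 bits.
Saving = 348 − 311 = 37 bits.

37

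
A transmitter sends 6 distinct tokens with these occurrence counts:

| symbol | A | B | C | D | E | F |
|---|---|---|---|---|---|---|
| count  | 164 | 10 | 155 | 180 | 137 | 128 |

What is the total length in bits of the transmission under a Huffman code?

1961

Build the Huffman tree bottom-up:
B(10) + F(128) → 138
E(137) + 138 → 275
C(155) + A(164) → 319
D(180) + 275 → 455
319 + 455 → 774
Each symbol's bit-cost is frequency × depth; summing gives 1961 bits (equivalently 138 + 275 + 319 + 455 + 774).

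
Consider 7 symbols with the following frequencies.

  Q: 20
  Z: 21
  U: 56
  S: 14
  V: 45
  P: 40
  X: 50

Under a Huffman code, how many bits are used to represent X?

Repeatedly merge the two smallest:
S(14) + Q(20) → 34
Z(21) + 34 → 55
P(40) + V(45) → 85
X(50) + 55 → 105
U(56) + 85 → 141
105 + 141 → 246
The subtree containing X is merged 2 times, so code length = 2.

2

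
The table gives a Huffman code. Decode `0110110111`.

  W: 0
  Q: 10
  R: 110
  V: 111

Read left to right; each codeword is recognised as soon as it completes (prefix code):
  0→W | 110→R | 110→R | 111→V
Decoded message: WRRV

WRRV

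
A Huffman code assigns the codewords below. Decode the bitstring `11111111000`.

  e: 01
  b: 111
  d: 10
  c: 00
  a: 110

bbac

Read left to right; each codeword is recognised as soon as it completes (prefix code):
  111→b | 111→b | 110→a | 00→c
Decoded message: bbac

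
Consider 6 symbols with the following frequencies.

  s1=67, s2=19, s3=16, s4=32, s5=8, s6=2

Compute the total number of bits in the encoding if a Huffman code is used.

302

Greedily combine the two least-frequent nodes:
merge s6(2) and s5(8): 10
merge 10 and s3(16): 26
merge s2(19) and 26: 45
merge s4(32) and 45: 77
merge s1(67) and 77: 144
Total encoded bits = sum of merged weights = 10 + 26 + 45 + 77 + 144 = 302.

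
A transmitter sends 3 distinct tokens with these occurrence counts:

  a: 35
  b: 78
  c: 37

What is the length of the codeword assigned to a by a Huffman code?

Build the tree from the bottom:
merge a(35) and c(37): 72
merge 72 and b(78): 150
The subtree containing a is merged 2 times, so code length = 2.

2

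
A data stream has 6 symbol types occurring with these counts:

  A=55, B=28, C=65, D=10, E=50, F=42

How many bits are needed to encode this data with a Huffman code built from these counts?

Build the Huffman tree bottom-up:
merge D(10) and B(28): 38
merge 38 and F(42): 80
merge E(50) and A(55): 105
merge C(65) and 80: 145
merge 105 and 145: 250
The encoded length is the sum of every internal node's weight: 38 + 80 + 105 + 145 + 250 = 618 bits.

618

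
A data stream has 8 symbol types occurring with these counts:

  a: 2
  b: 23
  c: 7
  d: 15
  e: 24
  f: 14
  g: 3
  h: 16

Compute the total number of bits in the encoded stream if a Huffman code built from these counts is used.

Build the Huffman tree bottom-up:
merge a(2) and g(3): 5
merge 5 and c(7): 12
merge 12 and f(14): 26
merge d(15) and h(16): 31
merge b(23) and e(24): 47
merge 26 and 31: 57
merge 47 and 57: 104
The encoded length is the sum of every internal node's weight: 5 + 12 + 26 + 31 + 47 + 57 + 104 = 282 bits.

282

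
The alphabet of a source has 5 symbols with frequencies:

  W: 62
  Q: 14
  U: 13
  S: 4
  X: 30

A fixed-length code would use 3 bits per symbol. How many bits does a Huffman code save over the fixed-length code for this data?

137

Fixed-length: 3 bits × 123 symbols = 369 bits.
Huffman merges:
S(4) + U(13) → 17
Q(14) + 17 → 31
X(30) + 31 → 61
61 + W(62) → 123
Huffman total = 17 + 31 + 61 + 123 = 232 bits.
Saving = 369 − 232 = 137 bits.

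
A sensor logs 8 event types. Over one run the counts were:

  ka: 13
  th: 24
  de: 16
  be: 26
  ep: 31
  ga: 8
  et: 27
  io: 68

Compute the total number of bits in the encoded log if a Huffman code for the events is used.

592

Merge the two smallest weights repeatedly:
merge ga(8) and ka(13): 21
merge de(16) and 21: 37
merge th(24) and be(26): 50
merge et(27) and ep(31): 58
merge 37 and 50: 87
merge 58 and io(68): 126
merge 87 and 126: 213
Total encoded bits = sum of merged weights = 21 + 37 + 50 + 58 + 87 + 126 + 213 = 592.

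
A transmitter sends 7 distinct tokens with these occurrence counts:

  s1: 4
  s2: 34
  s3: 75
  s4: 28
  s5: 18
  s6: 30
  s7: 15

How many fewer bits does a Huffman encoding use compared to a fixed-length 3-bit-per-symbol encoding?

94

Fixed-length: 3 bits × 204 symbols = 612 bits.
Huffman merges:
s1(4) + s7(15) → 19
s5(18) + 19 → 37
s4(28) + s6(30) → 58
s2(34) + 37 → 71
58 + 71 → 129
s3(75) + 129 → 204
Huffman total = 19 + 37 + 58 + 71 + 129 + 204 = 518 bits.
Saving = 612 − 518 = 94 bits.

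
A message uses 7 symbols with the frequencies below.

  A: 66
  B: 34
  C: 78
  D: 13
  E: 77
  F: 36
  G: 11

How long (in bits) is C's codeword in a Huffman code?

Build the tree from the bottom:
merge G(11) and D(13): 24
merge 24 and B(34): 58
merge F(36) and 58: 94
merge A(66) and E(77): 143
merge C(78) and 94: 172
merge 143 and 172: 315
C sits 2 levels below the root, so its codeword is 2 bits.

2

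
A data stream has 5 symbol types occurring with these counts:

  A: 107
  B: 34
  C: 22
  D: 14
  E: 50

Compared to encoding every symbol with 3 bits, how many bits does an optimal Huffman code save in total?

Fixed-length: 3 bits × 227 symbols = 681 bits.
Huffman merges:
combine D(14), C(22) → 36
combine B(34), 36 → 70
combine E(50), 70 → 120
combine A(107), 120 → 227
Huffman total = 36 + 70 + 120 + 227 = 453 bits.
Saving = 681 − 453 = 228 bits.

228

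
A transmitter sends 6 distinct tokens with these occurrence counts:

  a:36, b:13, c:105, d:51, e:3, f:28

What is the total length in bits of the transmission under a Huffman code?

Greedily combine the two least-frequent nodes:
merge e(3) and b(13): 16
merge 16 and f(28): 44
merge a(36) and 44: 80
merge d(51) and 80: 131
merge c(105) and 131: 236
Total encoded bits = sum of merged weights = 16 + 44 + 80 + 131 + 236 = 507.

507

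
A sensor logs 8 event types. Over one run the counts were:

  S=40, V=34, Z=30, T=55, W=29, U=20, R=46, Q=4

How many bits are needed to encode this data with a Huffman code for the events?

Greedily combine the two least-frequent nodes:
Q(4) + U(20) → 24
24 + W(29) → 53
Z(30) + V(34) → 64
S(40) + R(46) → 86
53 + T(55) → 108
64 + 86 → 150
108 + 150 → 258
The encoded length is the sum of every internal node's weight: 24 + 53 + 64 + 86 + 108 + 150 + 258 = 743 bits.

743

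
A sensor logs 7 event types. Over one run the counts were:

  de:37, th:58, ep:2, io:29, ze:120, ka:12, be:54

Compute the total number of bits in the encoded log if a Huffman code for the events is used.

753

Build the Huffman tree bottom-up:
combine ep(2), ka(12) → 14
combine 14, io(29) → 43
combine de(37), 43 → 80
combine be(54), th(58) → 112
combine 80, 112 → 192
combine ze(120), 192 → 312
Total encoded bits = sum of merged weights = 14 + 43 + 80 + 112 + 192 + 312 = 753.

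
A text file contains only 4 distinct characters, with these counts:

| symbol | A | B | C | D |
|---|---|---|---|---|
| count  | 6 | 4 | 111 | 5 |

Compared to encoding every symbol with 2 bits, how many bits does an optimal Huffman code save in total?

102

Fixed-length: 2 bits × 126 symbols = 252 bits.
Huffman merges:
B(4) + D(5) → 9
A(6) + 9 → 15
15 + C(111) → 126
Huffman total = 9 + 15 + 126 = 150 bits.
Saving = 252 − 150 = 102 bits.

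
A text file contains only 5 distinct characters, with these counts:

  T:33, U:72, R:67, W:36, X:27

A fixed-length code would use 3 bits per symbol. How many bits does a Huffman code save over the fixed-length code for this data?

175

Fixed-length: 3 bits × 235 symbols = 705 bits.
Huffman merges:
merge X(27) and T(33): 60
merge W(36) and 60: 96
merge R(67) and U(72): 139
merge 96 and 139: 235
Huffman total = 60 + 96 + 139 + 235 = 530 bits.
Saving = 705 − 530 = 175 bits.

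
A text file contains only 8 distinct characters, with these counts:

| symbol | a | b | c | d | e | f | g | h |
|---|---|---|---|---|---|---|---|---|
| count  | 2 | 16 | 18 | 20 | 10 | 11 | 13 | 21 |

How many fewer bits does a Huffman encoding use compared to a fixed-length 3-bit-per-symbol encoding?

9

Fixed-length: 3 bits × 111 symbols = 333 bits.
Huffman merges:
a(2) + e(10) → 12
f(11) + 12 → 23
g(13) + b(16) → 29
c(18) + d(20) → 38
h(21) + 23 → 44
29 + 38 → 67
44 + 67 → 111
Huffman total = 12 + 23 + 29 + 38 + 44 + 67 + 111 = 324 bits.
Saving = 333 − 324 = 9 bits.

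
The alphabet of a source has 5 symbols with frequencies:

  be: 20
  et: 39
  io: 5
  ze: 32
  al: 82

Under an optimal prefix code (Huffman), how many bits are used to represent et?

Huffman merges, smallest pair first:
io(5) + be(20) → 25
25 + ze(32) → 57
et(39) + 57 → 96
al(82) + 96 → 178
et's leaf is at depth 2, giving a 2-bit codeword.

2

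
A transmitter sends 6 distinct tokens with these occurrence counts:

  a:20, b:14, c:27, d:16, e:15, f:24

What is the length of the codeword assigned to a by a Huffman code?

3

Build the tree from the bottom:
b(14) + e(15) → 29
d(16) + a(20) → 36
f(24) + c(27) → 51
29 + 36 → 65
51 + 65 → 116
a sits 3 levels below the root, so its codeword is 3 bits.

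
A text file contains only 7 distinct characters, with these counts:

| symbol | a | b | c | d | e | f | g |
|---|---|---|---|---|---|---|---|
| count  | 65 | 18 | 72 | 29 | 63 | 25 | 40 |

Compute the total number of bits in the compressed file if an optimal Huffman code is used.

Build the Huffman tree bottom-up:
merge b(18) and f(25): 43
merge d(29) and g(40): 69
merge 43 and e(63): 106
merge a(65) and 69: 134
merge c(72) and 106: 178
merge 134 and 178: 312
Each symbol's bit-cost is frequency × depth; summing gives 842 bits (equivalently 43 + 69 + 106 + 134 + 178 + 312).

842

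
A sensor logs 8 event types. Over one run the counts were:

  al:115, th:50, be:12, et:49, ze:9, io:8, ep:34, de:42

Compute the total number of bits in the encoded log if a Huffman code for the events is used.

836

Merge the two smallest weights repeatedly:
merge io(8) and ze(9): 17
merge be(12) and 17: 29
merge 29 and ep(34): 63
merge de(42) and et(49): 91
merge th(50) and 63: 113
merge 91 and 113: 204
merge al(115) and 204: 319
Total encoded bits = sum of merged weights = 17 + 29 + 63 + 91 + 113 + 204 + 319 = 836.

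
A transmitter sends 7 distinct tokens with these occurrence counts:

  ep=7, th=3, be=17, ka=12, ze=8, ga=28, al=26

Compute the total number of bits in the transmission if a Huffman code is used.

259

Greedily combine the two least-frequent nodes:
merge th(3) and ep(7): 10
merge ze(8) and 10: 18
merge ka(12) and be(17): 29
merge 18 and al(26): 44
merge ga(28) and 29: 57
merge 44 and 57: 101
Total encoded bits = sum of merged weights = 10 + 18 + 29 + 44 + 57 + 101 = 259.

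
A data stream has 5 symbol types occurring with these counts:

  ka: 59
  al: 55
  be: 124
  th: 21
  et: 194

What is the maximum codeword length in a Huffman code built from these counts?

4

Merge the two lowest-weight nodes at each step:
th(21) + al(55) → 76
ka(59) + 76 → 135
be(124) + 135 → 259
et(194) + 259 → 453
The rarest symbols sit at the bottom; the longest codeword is 4 bits.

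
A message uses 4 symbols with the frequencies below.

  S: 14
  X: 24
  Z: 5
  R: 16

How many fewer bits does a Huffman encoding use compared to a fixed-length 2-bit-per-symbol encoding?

5

Fixed-length: 2 bits × 59 symbols = 118 bits.
Huffman merges:
Z(5) + S(14) → 19
R(16) + 19 → 35
X(24) + 35 → 59
Huffman total = 19 + 35 + 59 = 113 bits.
Saving = 118 − 113 = 5 bits.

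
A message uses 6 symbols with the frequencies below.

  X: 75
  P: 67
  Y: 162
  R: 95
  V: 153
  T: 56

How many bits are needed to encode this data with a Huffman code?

Merge the two smallest weights repeatedly:
T(56) + P(67) → 123
X(75) + R(95) → 170
123 + V(153) → 276
Y(162) + 170 → 332
276 + 332 → 608
Total encoded bits = sum of merged weights = 123 + 170 + 276 + 332 + 608 = 1509.

1509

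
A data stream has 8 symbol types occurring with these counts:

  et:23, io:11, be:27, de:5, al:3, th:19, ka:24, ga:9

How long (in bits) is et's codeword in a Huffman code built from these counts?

3

Repeatedly merge the two smallest:
al(3) + de(5) → 8
8 + ga(9) → 17
io(11) + 17 → 28
th(19) + et(23) → 42
ka(24) + be(27) → 51
28 + 42 → 70
51 + 70 → 121
The subtree containing et is merged 3 times, so code length = 3.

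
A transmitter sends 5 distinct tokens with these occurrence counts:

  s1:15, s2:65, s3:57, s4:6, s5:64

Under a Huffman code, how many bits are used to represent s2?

2

Repeatedly merge the two smallest:
s4(6) + s1(15) → 21
21 + s3(57) → 78
s5(64) + s2(65) → 129
78 + 129 → 207
s2's leaf is at depth 2, giving a 2-bit codeword.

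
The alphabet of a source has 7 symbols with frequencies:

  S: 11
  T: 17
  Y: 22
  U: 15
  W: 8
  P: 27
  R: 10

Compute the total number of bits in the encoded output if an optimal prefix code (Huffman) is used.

Merge the two smallest weights repeatedly:
combine W(8), R(10) → 18
combine S(11), U(15) → 26
combine T(17), 18 → 35
combine Y(22), 26 → 48
combine P(27), 35 → 62
combine 48, 62 → 110
Total encoded bits = sum of merged weights = 18 + 26 + 35 + 48 + 62 + 110 = 299.

299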